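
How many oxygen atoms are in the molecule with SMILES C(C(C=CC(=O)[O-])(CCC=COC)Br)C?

The symbol for oxygen appears 3 times in the SMILES.

3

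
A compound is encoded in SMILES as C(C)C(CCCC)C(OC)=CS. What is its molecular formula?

Heavy atoms from the SMILES: 10 C, 1 O, 1 S.
Implicit hydrogens by atom environment:
  4 × C: 2 H each → 8
  3 × C: 3 H each → 9
  2 × C: 1 H each → 2
  1 × C: no H
  1 × O: no H
  1 × S: 1 H
  Total hydrogens = 20.
Molecular formula: C10H20OS

C10H20OS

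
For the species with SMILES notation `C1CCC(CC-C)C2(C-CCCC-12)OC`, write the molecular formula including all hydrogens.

C14H26O

Heavy atoms from the SMILES: 14 C, 1 O.
Implicit hydrogens by atom environment:
  9 × C: 2 H each → 18
  2 × C: 3 H each → 6
  2 × C: 1 H each → 2
  1 × C: no H
  1 × O: no H
  Total hydrogens = 26.
Molecular formula: C14H26O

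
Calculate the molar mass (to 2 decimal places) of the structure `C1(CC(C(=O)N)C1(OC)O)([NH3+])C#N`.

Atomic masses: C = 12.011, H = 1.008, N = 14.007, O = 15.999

Molecular formula: C7H12N3O3+.
M = 7×12.011 + 12×1.008 + 3×14.007 + 3×15.999 = 186.19 g/mol.

186.19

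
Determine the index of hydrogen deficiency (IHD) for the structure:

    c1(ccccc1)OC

4

Molecular formula from the SMILES: C7H8O.
DoU = (2C + 2 + N − H − X)/2 = (2·7 + 2 + 0 − 8 − 0)/2 = 8/2 = 4.
(Structurally: 1 ring(s) + 3 π bond(s) = 4.)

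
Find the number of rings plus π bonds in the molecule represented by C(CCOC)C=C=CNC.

Molecular formula from the SMILES: C8H15NO.
DoU = (2C + 2 + N − H − X)/2 = (2·8 + 2 + 1 − 15 − 0)/2 = 4/2 = 2.
(Structurally: 0 ring(s) + 2 π bond(s) = 2.)

2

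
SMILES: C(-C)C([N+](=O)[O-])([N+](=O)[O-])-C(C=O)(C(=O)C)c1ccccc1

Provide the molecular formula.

Heavy atoms from the SMILES: 13 C, 2 N, 6 O.
Implicit hydrogens by atom environment:
  5 × C (aromatic): 1 H each → 5
  4 × O: no H
  3 × C: no H
  2 × C: 3 H each → 6
  2 × N (charge +1): no H
  2 × O (charge -1): no H
  1 × C: 2 H
  1 × C: 1 H
  1 × C (aromatic): no H
  Total hydrogens = 14.
Molecular formula: C13H14N2O6

C13H14N2O6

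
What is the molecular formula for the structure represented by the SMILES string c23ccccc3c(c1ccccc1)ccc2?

C16H12

Heavy atoms from the SMILES: 16 C.
Implicit hydrogens by atom environment:
  12 × C (aromatic): 1 H each → 12
  4 × C (aromatic): no H
  Total hydrogens = 12.
Molecular formula: C16H12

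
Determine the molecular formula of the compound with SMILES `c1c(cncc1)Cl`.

Heavy atoms from the SMILES: 5 C, 1 Cl, 1 N.
Implicit hydrogens by atom environment:
  4 × C (aromatic): 1 H each → 4
  1 × C (aromatic): no H
  1 × Cl: no H
  1 × N (aromatic): no H
  Total hydrogens = 4.
Molecular formula: C5H4ClN

C5H4ClN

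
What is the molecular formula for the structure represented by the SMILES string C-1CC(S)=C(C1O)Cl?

Heavy atoms from the SMILES: 5 C, 1 Cl, 1 O, 1 S.
Implicit hydrogens by atom environment:
  2 × C: 2 H each → 4
  2 × C: no H
  1 × C: 1 H
  1 × Cl: no H
  1 × O: 1 H
  1 × S: 1 H
  Total hydrogens = 7.
Molecular formula: C5H7ClOS

C5H7ClOS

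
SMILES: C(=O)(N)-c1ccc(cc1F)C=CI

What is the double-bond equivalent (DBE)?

Molecular formula from the SMILES: C9H7FINO.
DoU = (2C + 2 + N − H − X)/2 = (2·9 + 2 + 1 − 7 − 2)/2 = 12/2 = 6.
(Structurally: 1 ring(s) + 5 π bond(s) = 6.)

6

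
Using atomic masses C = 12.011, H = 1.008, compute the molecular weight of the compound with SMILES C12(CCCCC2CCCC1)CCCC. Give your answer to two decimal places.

Molecular formula: C14H26.
M = 14×12.011 + 26×1.008 = 194.36 g/mol.

194.36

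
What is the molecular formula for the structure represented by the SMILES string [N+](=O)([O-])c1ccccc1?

C6H5NO2

Heavy atoms from the SMILES: 6 C, 1 N, 2 O.
Implicit hydrogens by atom environment:
  5 × C (aromatic): 1 H each → 5
  1 × C (aromatic): no H
  1 × N (charge +1): no H
  1 × O: no H
  1 × O (charge -1): no H
  Total hydrogens = 5.
Molecular formula: C6H5NO2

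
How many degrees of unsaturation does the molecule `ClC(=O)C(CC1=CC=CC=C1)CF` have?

Molecular formula from the SMILES: C10H10ClFO.
DoU = (2C + 2 + N − H − X)/2 = (2·10 + 2 + 0 − 10 − 2)/2 = 10/2 = 5.
(Structurally: 1 ring(s) + 4 π bond(s) = 5.)

5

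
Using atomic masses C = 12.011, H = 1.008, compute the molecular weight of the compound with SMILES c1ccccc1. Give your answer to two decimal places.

78.11

Molecular formula: C6H6.
M = 6×12.011 + 6×1.008 = 78.11 g/mol.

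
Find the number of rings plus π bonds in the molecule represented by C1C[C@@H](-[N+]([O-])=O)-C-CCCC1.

Molecular formula from the SMILES: C8H15NO2.
DoU = (2C + 2 + N − H − X)/2 = (2·8 + 2 + 1 − 15 − 0)/2 = 4/2 = 2.
(Structurally: 1 ring(s) + 1 π bond(s) = 2.)

2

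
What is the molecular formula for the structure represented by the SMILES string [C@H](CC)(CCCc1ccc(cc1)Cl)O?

C12H17ClO

Heavy atoms from the SMILES: 12 C, 1 Cl, 1 O.
Implicit hydrogens by atom environment:
  4 × C: 2 H each → 8
  4 × C (aromatic): 1 H each → 4
  2 × C (aromatic): no H
  1 × C: 3 H
  1 × C: 1 H
  1 × Cl: no H
  1 × O: 1 H
  Total hydrogens = 17.
Molecular formula: C12H17ClO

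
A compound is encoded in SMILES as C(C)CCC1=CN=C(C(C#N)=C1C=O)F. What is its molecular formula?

Heavy atoms from the SMILES: 11 C, 1 F, 2 N, 1 O.
Implicit hydrogens by atom environment:
  4 × C (aromatic): no H
  3 × C: 2 H each → 6
  1 × C: 3 H
  1 × C (aromatic): 1 H
  1 × C: 1 H
  1 × C: no H
  1 × F: no H
  1 × N (aromatic): no H
  1 × N: no H
  1 × O: no H
  Total hydrogens = 11.
Molecular formula: C11H11FN2O

C11H11FN2O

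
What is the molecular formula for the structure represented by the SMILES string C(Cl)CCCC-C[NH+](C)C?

Heavy atoms from the SMILES: 8 C, 1 Cl, 1 N.
Implicit hydrogens by atom environment:
  6 × C: 2 H each → 12
  2 × C: 3 H each → 6
  1 × Cl: no H
  1 × N (charge +1): 1 H
  Total hydrogens = 19.
Net charge +1.
Molecular formula: C8H19ClN+

C8H19ClN+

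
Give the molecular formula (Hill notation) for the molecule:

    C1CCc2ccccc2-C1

Heavy atoms from the SMILES: 10 C.
Implicit hydrogens by atom environment:
  4 × C: 2 H each → 8
  4 × C (aromatic): 1 H each → 4
  2 × C (aromatic): no H
  Total hydrogens = 12.
Molecular formula: C10H12

C10H12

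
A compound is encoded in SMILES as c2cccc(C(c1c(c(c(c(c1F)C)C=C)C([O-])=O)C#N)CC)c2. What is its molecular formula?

C20H17FNO2-

Heavy atoms from the SMILES: 20 C, 1 F, 1 N, 2 O.
Implicit hydrogens by atom environment:
  7 × C (aromatic): no H
  5 × C (aromatic): 1 H each → 5
  2 × C: 3 H each → 6
  2 × C: 2 H each → 4
  2 × C: 1 H each → 2
  2 × C: no H
  1 × F: no H
  1 × N: no H
  1 × O: no H
  1 × O (charge -1): no H
  Total hydrogens = 17.
Net charge -1.
Molecular formula: C20H17FNO2-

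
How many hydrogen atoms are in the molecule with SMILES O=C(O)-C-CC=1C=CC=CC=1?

10

Hydrogens are implicit in SMILES; fill each atom to its normal valence:
  5 × C (aromatic): 1 H each → 5
  2 × C: 2 H each → 4
  1 × C (aromatic): no H
  1 × C: no H
  1 × O: 1 H
  1 × O: no H
  Total hydrogens = 10.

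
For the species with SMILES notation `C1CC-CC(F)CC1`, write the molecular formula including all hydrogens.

C7H13F

Heavy atoms from the SMILES: 7 C, 1 F.
Implicit hydrogens by atom environment:
  6 × C: 2 H each → 12
  1 × C: 1 H
  1 × F: no H
  Total hydrogens = 13.
Molecular formula: C7H13F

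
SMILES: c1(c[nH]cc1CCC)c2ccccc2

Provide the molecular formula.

C13H15N

Heavy atoms from the SMILES: 13 C, 1 N.
Implicit hydrogens by atom environment:
  7 × C (aromatic): 1 H each → 7
  3 × C (aromatic): no H
  2 × C: 2 H each → 4
  1 × C: 3 H
  1 × N (aromatic): 1 H
  Total hydrogens = 15.
Molecular formula: C13H15N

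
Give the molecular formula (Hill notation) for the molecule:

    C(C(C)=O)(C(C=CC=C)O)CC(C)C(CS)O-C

Heavy atoms from the SMILES: 14 C, 3 O, 1 S.
Implicit hydrogens by atom environment:
  7 × C: 1 H each → 7
  3 × C: 3 H each → 9
  3 × C: 2 H each → 6
  2 × O: no H
  1 × C: no H
  1 × O: 1 H
  1 × S: 1 H
  Total hydrogens = 24.
Molecular formula: C14H24O3S

C14H24O3S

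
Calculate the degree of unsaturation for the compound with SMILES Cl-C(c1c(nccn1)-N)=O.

Molecular formula from the SMILES: C5H4ClN3O.
DoU = (2C + 2 + N − H − X)/2 = (2·5 + 2 + 3 − 4 − 1)/2 = 10/2 = 5.
(Structurally: 1 ring(s) + 4 π bond(s) = 5.)

5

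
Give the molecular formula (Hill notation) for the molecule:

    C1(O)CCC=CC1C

C7H12O

Heavy atoms from the SMILES: 7 C, 1 O.
Implicit hydrogens by atom environment:
  4 × C: 1 H each → 4
  2 × C: 2 H each → 4
  1 × C: 3 H
  1 × O: 1 H
  Total hydrogens = 12.
Molecular formula: C7H12O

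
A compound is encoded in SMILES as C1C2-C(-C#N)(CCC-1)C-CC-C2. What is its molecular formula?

C11H17N

Heavy atoms from the SMILES: 11 C, 1 N.
Implicit hydrogens by atom environment:
  8 × C: 2 H each → 16
  2 × C: no H
  1 × C: 1 H
  1 × N: no H
  Total hydrogens = 17.
Molecular formula: C11H17N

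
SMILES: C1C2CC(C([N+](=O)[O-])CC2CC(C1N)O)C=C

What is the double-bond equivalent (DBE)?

Molecular formula from the SMILES: C12H20N2O3.
DoU = (2C + 2 + N − H − X)/2 = (2·12 + 2 + 2 − 20 − 0)/2 = 8/2 = 4.
(Structurally: 2 ring(s) + 2 π bond(s) = 4.)

4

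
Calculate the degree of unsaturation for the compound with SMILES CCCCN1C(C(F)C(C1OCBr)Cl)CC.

Molecular formula from the SMILES: C11H20BrClFNO.
DoU = (2C + 2 + N − H − X)/2 = (2·11 + 2 + 1 − 20 − 3)/2 = 2/2 = 1.
(Structurally: 1 ring(s) + 0 π bond(s) = 1.)

1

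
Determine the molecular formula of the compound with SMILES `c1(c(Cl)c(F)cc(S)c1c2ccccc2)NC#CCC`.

Heavy atoms from the SMILES: 16 C, 1 Cl, 1 F, 1 N, 1 S.
Implicit hydrogens by atom environment:
  6 × C (aromatic): 1 H each → 6
  6 × C (aromatic): no H
  2 × C: no H
  1 × C: 3 H
  1 × C: 2 H
  1 × Cl: no H
  1 × F: no H
  1 × N: 1 H
  1 × S: 1 H
  Total hydrogens = 13.
Molecular formula: C16H13ClFNS

C16H13ClFNS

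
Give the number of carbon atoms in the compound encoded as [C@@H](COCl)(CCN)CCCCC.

The symbol for carbon appears 9 times in the SMILES. (Cl is a single chlorine, not C + l.)

9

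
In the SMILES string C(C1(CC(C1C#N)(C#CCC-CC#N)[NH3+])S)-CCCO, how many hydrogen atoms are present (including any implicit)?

22

Hydrogens are implicit in SMILES; fill each atom to its normal valence:
  8 × C: 2 H each → 16
  6 × C: no H
  2 × N: no H
  1 × C: 1 H
  1 × N (charge +1): 3 H
  1 × O: 1 H
  1 × S: 1 H
  Total hydrogens = 22.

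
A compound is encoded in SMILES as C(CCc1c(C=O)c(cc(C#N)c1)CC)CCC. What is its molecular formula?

C16H21NO

Heavy atoms from the SMILES: 16 C, 1 N, 1 O.
Implicit hydrogens by atom environment:
  6 × C: 2 H each → 12
  4 × C (aromatic): no H
  2 × C: 3 H each → 6
  2 × C (aromatic): 1 H each → 2
  1 × C: 1 H
  1 × C: no H
  1 × N: no H
  1 × O: no H
  Total hydrogens = 21.
Molecular formula: C16H21NO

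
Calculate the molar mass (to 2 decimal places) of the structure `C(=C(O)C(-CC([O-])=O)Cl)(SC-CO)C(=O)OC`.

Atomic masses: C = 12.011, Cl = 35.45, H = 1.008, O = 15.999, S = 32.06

283.70

Molecular formula: C9H12ClO6S-.
M = 9×12.011 + 1×35.45 + 12×1.008 + 6×15.999 + 1×32.06 = 283.70 g/mol.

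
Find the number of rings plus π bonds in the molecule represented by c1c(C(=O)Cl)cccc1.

Molecular formula from the SMILES: C7H5ClO.
DoU = (2C + 2 + N − H − X)/2 = (2·7 + 2 + 0 − 5 − 1)/2 = 10/2 = 5.
(Structurally: 1 ring(s) + 4 π bond(s) = 5.)

5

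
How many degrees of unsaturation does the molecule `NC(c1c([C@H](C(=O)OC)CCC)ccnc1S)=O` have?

Molecular formula from the SMILES: C12H16N2O3S.
DoU = (2C + 2 + N − H − X)/2 = (2·12 + 2 + 2 − 16 − 0)/2 = 12/2 = 6.
(Structurally: 1 ring(s) + 5 π bond(s) = 6.)

6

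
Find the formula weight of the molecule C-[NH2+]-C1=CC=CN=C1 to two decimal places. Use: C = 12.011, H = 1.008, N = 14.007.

Molecular formula: C6H9N2+.
M = 6×12.011 + 9×1.008 + 2×14.007 = 109.15 g/mol.

109.15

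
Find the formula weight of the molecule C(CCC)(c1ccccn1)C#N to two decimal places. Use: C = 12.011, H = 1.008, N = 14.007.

Molecular formula: C10H12N2.
M = 10×12.011 + 12×1.008 + 2×14.007 = 160.22 g/mol.

160.22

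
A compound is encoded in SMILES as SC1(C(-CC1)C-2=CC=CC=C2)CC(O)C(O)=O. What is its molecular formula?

Heavy atoms from the SMILES: 13 C, 3 O, 1 S.
Implicit hydrogens by atom environment:
  5 × C (aromatic): 1 H each → 5
  3 × C: 2 H each → 6
  2 × C: 1 H each → 2
  2 × C: no H
  2 × O: 1 H each → 2
  1 × C (aromatic): no H
  1 × O: no H
  1 × S: 1 H
  Total hydrogens = 16.
Molecular formula: C13H16O3S

C13H16O3S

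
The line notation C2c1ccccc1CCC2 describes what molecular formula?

Heavy atoms from the SMILES: 10 C.
Implicit hydrogens by atom environment:
  4 × C: 2 H each → 8
  4 × C (aromatic): 1 H each → 4
  2 × C (aromatic): no H
  Total hydrogens = 12.
Molecular formula: C10H12

C10H12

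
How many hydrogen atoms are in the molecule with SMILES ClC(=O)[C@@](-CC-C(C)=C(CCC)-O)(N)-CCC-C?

Hydrogens are implicit in SMILES; fill each atom to its normal valence:
  7 × C: 2 H each → 14
  4 × C: no H
  3 × C: 3 H each → 9
  1 × Cl: no H
  1 × N: 2 H
  1 × O: 1 H
  1 × O: no H
  Total hydrogens = 26.

26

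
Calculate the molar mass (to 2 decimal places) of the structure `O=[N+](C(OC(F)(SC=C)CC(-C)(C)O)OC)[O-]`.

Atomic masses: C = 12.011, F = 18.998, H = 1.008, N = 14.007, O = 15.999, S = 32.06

269.29

Molecular formula: C9H16FNO5S.
M = 9×12.011 + 1×18.998 + 16×1.008 + 1×14.007 + 5×15.999 + 1×32.06 = 269.29 g/mol.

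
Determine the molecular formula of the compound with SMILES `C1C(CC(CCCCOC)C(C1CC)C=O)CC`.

C16H30O2

Heavy atoms from the SMILES: 16 C, 2 O.
Implicit hydrogens by atom environment:
  8 × C: 2 H each → 16
  5 × C: 1 H each → 5
  3 × C: 3 H each → 9
  2 × O: no H
  Total hydrogens = 30.
Molecular formula: C16H30O2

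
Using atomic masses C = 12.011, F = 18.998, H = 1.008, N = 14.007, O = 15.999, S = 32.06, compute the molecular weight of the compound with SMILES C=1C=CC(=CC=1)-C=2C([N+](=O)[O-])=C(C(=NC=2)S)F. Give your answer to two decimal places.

Molecular formula: C11H7FN2O2S.
M = 11×12.011 + 1×18.998 + 7×1.008 + 2×14.007 + 2×15.999 + 1×32.06 = 250.25 g/mol.

250.25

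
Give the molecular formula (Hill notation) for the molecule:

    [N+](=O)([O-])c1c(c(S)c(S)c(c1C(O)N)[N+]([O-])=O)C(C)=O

C9H9N3O6S2

Heavy atoms from the SMILES: 9 C, 3 N, 6 O, 2 S.
Implicit hydrogens by atom environment:
  6 × C (aromatic): no H
  3 × O: no H
  2 × N (charge +1): no H
  2 × O (charge -1): no H
  2 × S: 1 H each → 2
  1 × C: 3 H
  1 × C: 1 H
  1 × C: no H
  1 × N: 2 H
  1 × O: 1 H
  Total hydrogens = 9.
Molecular formula: C9H9N3O6S2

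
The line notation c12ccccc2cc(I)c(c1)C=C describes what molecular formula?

Heavy atoms from the SMILES: 12 C, 1 I.
Implicit hydrogens by atom environment:
  6 × C (aromatic): 1 H each → 6
  4 × C (aromatic): no H
  1 × C: 2 H
  1 × C: 1 H
  1 × I: no H
  Total hydrogens = 9.
Molecular formula: C12H9I

C12H9I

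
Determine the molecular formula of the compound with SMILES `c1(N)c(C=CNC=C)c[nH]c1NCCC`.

C11H18N4

Heavy atoms from the SMILES: 11 C, 4 N.
Implicit hydrogens by atom environment:
  3 × C: 2 H each → 6
  3 × C: 1 H each → 3
  3 × C (aromatic): no H
  2 × N: 1 H each → 2
  1 × C: 3 H
  1 × C (aromatic): 1 H
  1 × N: 2 H
  1 × N (aromatic): 1 H
  Total hydrogens = 18.
Molecular formula: C11H18N4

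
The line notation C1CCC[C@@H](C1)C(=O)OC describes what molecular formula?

Heavy atoms from the SMILES: 8 C, 2 O.
Implicit hydrogens by atom environment:
  5 × C: 2 H each → 10
  2 × O: no H
  1 × C: 3 H
  1 × C: 1 H
  1 × C: no H
  Total hydrogens = 14.
Molecular formula: C8H14O2

C8H14O2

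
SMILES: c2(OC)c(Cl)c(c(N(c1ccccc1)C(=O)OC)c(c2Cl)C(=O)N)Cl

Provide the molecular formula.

C16H13Cl3N2O4

Heavy atoms from the SMILES: 16 C, 3 Cl, 2 N, 4 O.
Implicit hydrogens by atom environment:
  7 × C (aromatic): no H
  5 × C (aromatic): 1 H each → 5
  4 × O: no H
  3 × Cl: no H
  2 × C: 3 H each → 6
  2 × C: no H
  1 × N: 2 H
  1 × N: no H
  Total hydrogens = 13.
Molecular formula: C16H13Cl3N2O4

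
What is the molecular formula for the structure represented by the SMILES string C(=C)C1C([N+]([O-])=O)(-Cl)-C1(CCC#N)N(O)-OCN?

C9H13ClN4O4

Heavy atoms from the SMILES: 9 C, 1 Cl, 4 N, 4 O.
Implicit hydrogens by atom environment:
  4 × C: 2 H each → 8
  3 × C: no H
  2 × C: 1 H each → 2
  2 × N: no H
  2 × O: no H
  1 × Cl: no H
  1 × N: 2 H
  1 × N (charge +1): no H
  1 × O: 1 H
  1 × O (charge -1): no H
  Total hydrogens = 13.
Molecular formula: C9H13ClN4O4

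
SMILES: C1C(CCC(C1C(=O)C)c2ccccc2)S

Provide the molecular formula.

Heavy atoms from the SMILES: 14 C, 1 O, 1 S.
Implicit hydrogens by atom environment:
  5 × C (aromatic): 1 H each → 5
  3 × C: 2 H each → 6
  3 × C: 1 H each → 3
  1 × C: 3 H
  1 × C: no H
  1 × C (aromatic): no H
  1 × O: no H
  1 × S: 1 H
  Total hydrogens = 18.
Molecular formula: C14H18OS

C14H18OS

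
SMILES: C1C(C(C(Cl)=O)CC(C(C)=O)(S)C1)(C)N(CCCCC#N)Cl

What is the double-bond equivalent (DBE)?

5

Molecular formula from the SMILES: C15H22Cl2N2O2S.
DoU = (2C + 2 + N − H − X)/2 = (2·15 + 2 + 2 − 22 − 2)/2 = 10/2 = 5.
(Structurally: 1 ring(s) + 4 π bond(s) = 5.)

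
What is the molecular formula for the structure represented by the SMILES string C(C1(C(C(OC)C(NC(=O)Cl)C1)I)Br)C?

C9H14BrClINO2

Heavy atoms from the SMILES: 1 Br, 9 C, 1 Cl, 1 I, 1 N, 2 O.
Implicit hydrogens by atom environment:
  3 × C: 1 H each → 3
  2 × C: 3 H each → 6
  2 × C: 2 H each → 4
  2 × C: no H
  2 × O: no H
  1 × Br: no H
  1 × Cl: no H
  1 × I: no H
  1 × N: 1 H
  Total hydrogens = 14.
Molecular formula: C9H14BrClINO2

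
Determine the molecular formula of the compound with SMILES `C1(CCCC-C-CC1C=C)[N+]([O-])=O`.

C10H17NO2

Heavy atoms from the SMILES: 10 C, 1 N, 2 O.
Implicit hydrogens by atom environment:
  7 × C: 2 H each → 14
  3 × C: 1 H each → 3
  1 × N (charge +1): no H
  1 × O: no H
  1 × O (charge -1): no H
  Total hydrogens = 17.
Molecular formula: C10H17NO2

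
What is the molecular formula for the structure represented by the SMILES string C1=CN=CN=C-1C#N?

C5H3N3

Heavy atoms from the SMILES: 5 C, 3 N.
Implicit hydrogens by atom environment:
  3 × C (aromatic): 1 H each → 3
  2 × N (aromatic): no H
  1 × C (aromatic): no H
  1 × C: no H
  1 × N: no H
  Total hydrogens = 3.
Molecular formula: C5H3N3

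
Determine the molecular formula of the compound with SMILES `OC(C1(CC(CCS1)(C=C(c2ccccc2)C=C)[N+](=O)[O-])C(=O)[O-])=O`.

C17H16NO6S-

Heavy atoms from the SMILES: 17 C, 1 N, 6 O, 1 S.
Implicit hydrogens by atom environment:
  5 × C (aromatic): 1 H each → 5
  5 × C: no H
  4 × C: 2 H each → 8
  3 × O: no H
  2 × C: 1 H each → 2
  2 × O (charge -1): no H
  1 × C (aromatic): no H
  1 × N (charge +1): no H
  1 × O: 1 H
  1 × S: no H
  Total hydrogens = 16.
Net charge -1.
Molecular formula: C17H16NO6S-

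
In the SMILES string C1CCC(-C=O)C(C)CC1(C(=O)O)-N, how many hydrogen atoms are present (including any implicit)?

17

Hydrogens are implicit in SMILES; fill each atom to its normal valence:
  4 × C: 2 H each → 8
  3 × C: 1 H each → 3
  2 × C: no H
  2 × O: no H
  1 × C: 3 H
  1 × N: 2 H
  1 × O: 1 H
  Total hydrogens = 17.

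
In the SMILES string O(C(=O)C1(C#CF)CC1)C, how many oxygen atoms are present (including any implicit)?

The symbol for oxygen appears 2 times in the SMILES.

2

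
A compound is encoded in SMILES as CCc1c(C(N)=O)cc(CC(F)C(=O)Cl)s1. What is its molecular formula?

Heavy atoms from the SMILES: 10 C, 1 Cl, 1 F, 1 N, 2 O, 1 S.
Implicit hydrogens by atom environment:
  3 × C (aromatic): no H
  2 × C: 2 H each → 4
  2 × C: no H
  2 × O: no H
  1 × C: 3 H
  1 × C (aromatic): 1 H
  1 × C: 1 H
  1 × Cl: no H
  1 × F: no H
  1 × N: 2 H
  1 × S (aromatic): no H
  Total hydrogens = 11.
Molecular formula: C10H11ClFNO2S

C10H11ClFNO2S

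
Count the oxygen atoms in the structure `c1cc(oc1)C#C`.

The symbol for oxygen appears 1 time in the SMILES.

1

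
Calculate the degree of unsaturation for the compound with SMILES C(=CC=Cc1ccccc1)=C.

7

Molecular formula from the SMILES: C11H10.
DoU = (2C + 2 + N − H − X)/2 = (2·11 + 2 + 0 − 10 − 0)/2 = 14/2 = 7.
(Structurally: 1 ring(s) + 6 π bond(s) = 7.)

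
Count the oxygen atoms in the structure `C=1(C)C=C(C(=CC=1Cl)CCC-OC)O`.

The symbol for oxygen appears 2 times in the SMILES.

2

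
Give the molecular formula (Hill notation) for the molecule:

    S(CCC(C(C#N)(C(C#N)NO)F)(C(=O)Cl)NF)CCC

C11H15ClF2N4O2S

Heavy atoms from the SMILES: 11 C, 1 Cl, 2 F, 4 N, 2 O, 1 S.
Implicit hydrogens by atom environment:
  5 × C: no H
  4 × C: 2 H each → 8
  2 × F: no H
  2 × N: 1 H each → 2
  2 × N: no H
  1 × C: 3 H
  1 × C: 1 H
  1 × Cl: no H
  1 × O: 1 H
  1 × O: no H
  1 × S: no H
  Total hydrogens = 15.
Molecular formula: C11H15ClF2N4O2S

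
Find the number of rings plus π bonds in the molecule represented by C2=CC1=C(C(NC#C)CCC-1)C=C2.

7

Molecular formula from the SMILES: C12H13N.
DoU = (2C + 2 + N − H − X)/2 = (2·12 + 2 + 1 − 13 − 0)/2 = 14/2 = 7.
(Structurally: 2 ring(s) + 5 π bond(s) = 7.)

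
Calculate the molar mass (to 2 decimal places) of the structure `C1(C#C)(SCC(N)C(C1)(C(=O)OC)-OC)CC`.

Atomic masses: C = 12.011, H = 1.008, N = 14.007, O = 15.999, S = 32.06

257.35

Molecular formula: C12H19NO3S.
M = 12×12.011 + 19×1.008 + 1×14.007 + 3×15.999 + 1×32.06 = 257.35 g/mol.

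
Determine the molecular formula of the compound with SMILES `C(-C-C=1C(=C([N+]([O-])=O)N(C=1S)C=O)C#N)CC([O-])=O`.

Heavy atoms from the SMILES: 10 C, 3 N, 5 O, 1 S.
Implicit hydrogens by atom environment:
  4 × C (aromatic): no H
  3 × C: 2 H each → 6
  3 × O: no H
  2 × C: no H
  2 × O (charge -1): no H
  1 × C: 1 H
  1 × N (aromatic): no H
  1 × N: no H
  1 × N (charge +1): no H
  1 × S: 1 H
  Total hydrogens = 8.
Net charge -1.
Molecular formula: C10H8N3O5S-

C10H8N3O5S-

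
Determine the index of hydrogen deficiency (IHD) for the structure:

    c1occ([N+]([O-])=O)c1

Molecular formula from the SMILES: C4H3NO3.
DoU = (2C + 2 + N − H − X)/2 = (2·4 + 2 + 1 − 3 − 0)/2 = 8/2 = 4.
(Structurally: 1 ring(s) + 3 π bond(s) = 4.)

4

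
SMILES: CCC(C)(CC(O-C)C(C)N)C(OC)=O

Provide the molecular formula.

Heavy atoms from the SMILES: 11 C, 1 N, 3 O.
Implicit hydrogens by atom environment:
  5 × C: 3 H each → 15
  3 × O: no H
  2 × C: 2 H each → 4
  2 × C: 1 H each → 2
  2 × C: no H
  1 × N: 2 H
  Total hydrogens = 23.
Molecular formula: C11H23NO3

C11H23NO3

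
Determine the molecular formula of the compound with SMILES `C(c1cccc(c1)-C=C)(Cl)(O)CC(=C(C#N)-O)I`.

Heavy atoms from the SMILES: 13 C, 1 Cl, 1 I, 1 N, 2 O.
Implicit hydrogens by atom environment:
  4 × C (aromatic): 1 H each → 4
  4 × C: no H
  2 × C: 2 H each → 4
  2 × C (aromatic): no H
  2 × O: 1 H each → 2
  1 × C: 1 H
  1 × Cl: no H
  1 × I: no H
  1 × N: no H
  Total hydrogens = 11.
Molecular formula: C13H11ClINO2

C13H11ClINO2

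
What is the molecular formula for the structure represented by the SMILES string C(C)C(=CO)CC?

C6H12O

Heavy atoms from the SMILES: 6 C, 1 O.
Implicit hydrogens by atom environment:
  2 × C: 3 H each → 6
  2 × C: 2 H each → 4
  1 × C: 1 H
  1 × C: no H
  1 × O: 1 H
  Total hydrogens = 12.
Molecular formula: C6H12O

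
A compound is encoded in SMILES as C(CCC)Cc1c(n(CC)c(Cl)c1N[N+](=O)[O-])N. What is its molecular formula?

C11H19ClN4O2

Heavy atoms from the SMILES: 11 C, 1 Cl, 4 N, 2 O.
Implicit hydrogens by atom environment:
  5 × C: 2 H each → 10
  4 × C (aromatic): no H
  2 × C: 3 H each → 6
  1 × Cl: no H
  1 × N: 2 H
  1 × N: 1 H
  1 × N (aromatic): no H
  1 × N (charge +1): no H
  1 × O: no H
  1 × O (charge -1): no H
  Total hydrogens = 19.
Molecular formula: C11H19ClN4O2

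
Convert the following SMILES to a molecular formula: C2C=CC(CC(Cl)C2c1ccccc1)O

C13H15ClO

Heavy atoms from the SMILES: 13 C, 1 Cl, 1 O.
Implicit hydrogens by atom environment:
  5 × C: 1 H each → 5
  5 × C (aromatic): 1 H each → 5
  2 × C: 2 H each → 4
  1 × C (aromatic): no H
  1 × Cl: no H
  1 × O: 1 H
  Total hydrogens = 15.
Molecular formula: C13H15ClO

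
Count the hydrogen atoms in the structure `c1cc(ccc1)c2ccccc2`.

10

Hydrogens are implicit in SMILES; fill each atom to its normal valence:
  10 × C (aromatic): 1 H each → 10
  2 × C (aromatic): no H
  Total hydrogens = 10.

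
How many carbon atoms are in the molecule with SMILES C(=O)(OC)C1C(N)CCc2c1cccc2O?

The symbol for carbon appears 12 times in the SMILES. Lowercase c denotes aromatic carbon and counts toward C.

12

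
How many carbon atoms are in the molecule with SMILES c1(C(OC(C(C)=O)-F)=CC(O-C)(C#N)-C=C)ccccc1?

16

The symbol for carbon appears 16 times in the SMILES. Lowercase c denotes aromatic carbon and counts toward C.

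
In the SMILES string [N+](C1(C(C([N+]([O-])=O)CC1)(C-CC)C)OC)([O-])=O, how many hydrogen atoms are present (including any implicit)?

18

Hydrogens are implicit in SMILES; fill each atom to its normal valence:
  4 × C: 2 H each → 8
  3 × C: 3 H each → 9
  3 × O: no H
  2 × C: no H
  2 × N (charge +1): no H
  2 × O (charge -1): no H
  1 × C: 1 H
  Total hydrogens = 18.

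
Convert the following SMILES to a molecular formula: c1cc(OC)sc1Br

Heavy atoms from the SMILES: 1 Br, 5 C, 1 O, 1 S.
Implicit hydrogens by atom environment:
  2 × C (aromatic): 1 H each → 2
  2 × C (aromatic): no H
  1 × Br: no H
  1 × C: 3 H
  1 × O: no H
  1 × S (aromatic): no H
  Total hydrogens = 5.
Molecular formula: C5H5BrOS

C5H5BrOS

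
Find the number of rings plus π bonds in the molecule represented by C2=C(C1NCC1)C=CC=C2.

5

Molecular formula from the SMILES: C9H11N.
DoU = (2C + 2 + N − H − X)/2 = (2·9 + 2 + 1 − 11 − 0)/2 = 10/2 = 5.
(Structurally: 2 ring(s) + 3 π bond(s) = 5.)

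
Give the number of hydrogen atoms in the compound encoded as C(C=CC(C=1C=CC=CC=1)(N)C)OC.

Hydrogens are implicit in SMILES; fill each atom to its normal valence:
  5 × C (aromatic): 1 H each → 5
  2 × C: 3 H each → 6
  2 × C: 1 H each → 2
  1 × C: 2 H
  1 × C: no H
  1 × C (aromatic): no H
  1 × N: 2 H
  1 × O: no H
  Total hydrogens = 17.

17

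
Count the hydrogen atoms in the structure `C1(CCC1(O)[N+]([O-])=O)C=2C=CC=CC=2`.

11

Hydrogens are implicit in SMILES; fill each atom to its normal valence:
  5 × C (aromatic): 1 H each → 5
  2 × C: 2 H each → 4
  1 × C: 1 H
  1 × C: no H
  1 × C (aromatic): no H
  1 × N (charge +1): no H
  1 × O: 1 H
  1 × O: no H
  1 × O (charge -1): no H
  Total hydrogens = 11.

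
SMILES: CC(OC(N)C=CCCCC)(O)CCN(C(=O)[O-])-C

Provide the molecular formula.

C13H25N2O4-

Heavy atoms from the SMILES: 13 C, 2 N, 4 O.
Implicit hydrogens by atom environment:
  5 × C: 2 H each → 10
  3 × C: 3 H each → 9
  3 × C: 1 H each → 3
  2 × C: no H
  2 × O: no H
  1 × N: 2 H
  1 × N: no H
  1 × O: 1 H
  1 × O (charge -1): no H
  Total hydrogens = 25.
Net charge -1.
Molecular formula: C13H25N2O4-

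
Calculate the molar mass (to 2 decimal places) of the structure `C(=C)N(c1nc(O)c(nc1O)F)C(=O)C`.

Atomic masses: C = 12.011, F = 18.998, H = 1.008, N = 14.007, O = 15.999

Molecular formula: C8H8FN3O3.
M = 8×12.011 + 1×18.998 + 8×1.008 + 3×14.007 + 3×15.999 = 213.17 g/mol.

213.17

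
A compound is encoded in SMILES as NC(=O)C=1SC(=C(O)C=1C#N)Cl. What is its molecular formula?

Heavy atoms from the SMILES: 6 C, 1 Cl, 2 N, 2 O, 1 S.
Implicit hydrogens by atom environment:
  4 × C (aromatic): no H
  2 × C: no H
  1 × Cl: no H
  1 × N: 2 H
  1 × N: no H
  1 × O: 1 H
  1 × O: no H
  1 × S (aromatic): no H
  Total hydrogens = 3.
Molecular formula: C6H3ClN2O2S

C6H3ClN2O2S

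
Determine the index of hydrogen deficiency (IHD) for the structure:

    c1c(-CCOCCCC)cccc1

4

Molecular formula from the SMILES: C12H18O.
DoU = (2C + 2 + N − H − X)/2 = (2·12 + 2 + 0 − 18 − 0)/2 = 8/2 = 4.
(Structurally: 1 ring(s) + 3 π bond(s) = 4.)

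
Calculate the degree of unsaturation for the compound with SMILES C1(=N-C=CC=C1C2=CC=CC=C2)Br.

Molecular formula from the SMILES: C11H8BrN.
DoU = (2C + 2 + N − H − X)/2 = (2·11 + 2 + 1 − 8 − 1)/2 = 16/2 = 8.
(Structurally: 2 ring(s) + 6 π bond(s) = 8.)

8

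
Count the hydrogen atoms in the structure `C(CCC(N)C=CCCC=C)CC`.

Hydrogens are implicit in SMILES; fill each atom to its normal valence:
  7 × C: 2 H each → 14
  4 × C: 1 H each → 4
  1 × C: 3 H
  1 × N: 2 H
  Total hydrogens = 23.

23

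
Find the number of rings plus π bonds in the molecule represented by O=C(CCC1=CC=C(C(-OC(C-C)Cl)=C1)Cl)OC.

Molecular formula from the SMILES: C13H16Cl2O3.
DoU = (2C + 2 + N − H − X)/2 = (2·13 + 2 + 0 − 16 − 2)/2 = 10/2 = 5.
(Structurally: 1 ring(s) + 4 π bond(s) = 5.)

5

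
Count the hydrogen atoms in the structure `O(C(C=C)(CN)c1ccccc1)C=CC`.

17

Hydrogens are implicit in SMILES; fill each atom to its normal valence:
  5 × C (aromatic): 1 H each → 5
  3 × C: 1 H each → 3
  2 × C: 2 H each → 4
  1 × C: 3 H
  1 × C: no H
  1 × C (aromatic): no H
  1 × N: 2 H
  1 × O: no H
  Total hydrogens = 17.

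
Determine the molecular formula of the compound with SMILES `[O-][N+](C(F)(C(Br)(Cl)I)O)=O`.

C2HBrClFINO3

Heavy atoms from the SMILES: 1 Br, 2 C, 1 Cl, 1 F, 1 I, 1 N, 3 O.
Implicit hydrogens by atom environment:
  2 × C: no H
  1 × Br: no H
  1 × Cl: no H
  1 × F: no H
  1 × I: no H
  1 × N (charge +1): no H
  1 × O: 1 H
  1 × O: no H
  1 × O (charge -1): no H
  Total hydrogens = 1.
Molecular formula: C2HBrClFINO3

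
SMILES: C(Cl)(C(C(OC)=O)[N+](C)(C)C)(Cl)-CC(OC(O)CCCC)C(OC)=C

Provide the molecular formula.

Heavy atoms from the SMILES: 17 C, 2 Cl, 1 N, 5 O.
Implicit hydrogens by atom environment:
  6 × C: 3 H each → 18
  5 × C: 2 H each → 10
  4 × O: no H
  3 × C: 1 H each → 3
  3 × C: no H
  2 × Cl: no H
  1 × N (charge +1): no H
  1 × O: 1 H
  Total hydrogens = 32.
Net charge +1.
Molecular formula: C17H32Cl2NO5+

C17H32Cl2NO5+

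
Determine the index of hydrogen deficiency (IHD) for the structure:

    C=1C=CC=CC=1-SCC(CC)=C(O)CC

Molecular formula from the SMILES: C13H18OS.
DoU = (2C + 2 + N − H − X)/2 = (2·13 + 2 + 0 − 18 − 0)/2 = 10/2 = 5.
(Structurally: 1 ring(s) + 4 π bond(s) = 5.)

5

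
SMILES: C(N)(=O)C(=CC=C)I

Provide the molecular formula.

C5H6INO

Heavy atoms from the SMILES: 5 C, 1 I, 1 N, 1 O.
Implicit hydrogens by atom environment:
  2 × C: 1 H each → 2
  2 × C: no H
  1 × C: 2 H
  1 × I: no H
  1 × N: 2 H
  1 × O: no H
  Total hydrogens = 6.
Molecular formula: C5H6INO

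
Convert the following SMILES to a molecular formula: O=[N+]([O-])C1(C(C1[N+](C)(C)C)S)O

Heavy atoms from the SMILES: 6 C, 2 N, 3 O, 1 S.
Implicit hydrogens by atom environment:
  3 × C: 3 H each → 9
  2 × C: 1 H each → 2
  2 × N (charge +1): no H
  1 × C: no H
  1 × O: 1 H
  1 × O: no H
  1 × O (charge -1): no H
  1 × S: 1 H
  Total hydrogens = 13.
Net charge +1.
Molecular formula: C6H13N2O3S+

C6H13N2O3S+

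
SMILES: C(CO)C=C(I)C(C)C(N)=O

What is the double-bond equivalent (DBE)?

2

Molecular formula from the SMILES: C7H12INO2.
DoU = (2C + 2 + N − H − X)/2 = (2·7 + 2 + 1 − 12 − 1)/2 = 4/2 = 2.
(Structurally: 0 ring(s) + 2 π bond(s) = 2.)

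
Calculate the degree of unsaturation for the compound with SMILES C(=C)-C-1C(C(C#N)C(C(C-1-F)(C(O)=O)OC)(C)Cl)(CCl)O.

5

Molecular formula from the SMILES: C13H16Cl2FNO4.
DoU = (2C + 2 + N − H − X)/2 = (2·13 + 2 + 1 − 16 − 3)/2 = 10/2 = 5.
(Structurally: 1 ring(s) + 4 π bond(s) = 5.)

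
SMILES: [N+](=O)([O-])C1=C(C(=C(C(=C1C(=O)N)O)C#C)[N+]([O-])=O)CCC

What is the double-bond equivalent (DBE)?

9

Molecular formula from the SMILES: C12H11N3O6.
DoU = (2C + 2 + N − H − X)/2 = (2·12 + 2 + 3 − 11 − 0)/2 = 18/2 = 9.
(Structurally: 1 ring(s) + 8 π bond(s) = 9.)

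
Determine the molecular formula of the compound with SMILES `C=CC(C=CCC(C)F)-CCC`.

Heavy atoms from the SMILES: 11 C, 1 F.
Implicit hydrogens by atom environment:
  5 × C: 1 H each → 5
  4 × C: 2 H each → 8
  2 × C: 3 H each → 6
  1 × F: no H
  Total hydrogens = 19.
Molecular formula: C11H19F

C11H19F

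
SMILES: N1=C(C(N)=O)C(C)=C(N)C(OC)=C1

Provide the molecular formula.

C8H11N3O2

Heavy atoms from the SMILES: 8 C, 3 N, 2 O.
Implicit hydrogens by atom environment:
  4 × C (aromatic): no H
  2 × C: 3 H each → 6
  2 × N: 2 H each → 4
  2 × O: no H
  1 × C (aromatic): 1 H
  1 × C: no H
  1 × N (aromatic): no H
  Total hydrogens = 11.
Molecular formula: C8H11N3O2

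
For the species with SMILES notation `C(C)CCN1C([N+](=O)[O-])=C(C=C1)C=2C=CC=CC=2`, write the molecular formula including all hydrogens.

C14H16N2O2

Heavy atoms from the SMILES: 14 C, 2 N, 2 O.
Implicit hydrogens by atom environment:
  7 × C (aromatic): 1 H each → 7
  3 × C: 2 H each → 6
  3 × C (aromatic): no H
  1 × C: 3 H
  1 × N (aromatic): no H
  1 × N (charge +1): no H
  1 × O: no H
  1 × O (charge -1): no H
  Total hydrogens = 16.
Molecular formula: C14H16N2O2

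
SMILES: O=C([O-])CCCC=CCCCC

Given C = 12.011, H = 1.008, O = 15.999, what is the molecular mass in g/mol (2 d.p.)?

169.24

Molecular formula: C10H17O2-.
M = 10×12.011 + 17×1.008 + 2×15.999 = 169.24 g/mol.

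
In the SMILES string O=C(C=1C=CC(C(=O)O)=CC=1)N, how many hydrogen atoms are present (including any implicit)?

Hydrogens are implicit in SMILES; fill each atom to its normal valence:
  4 × C (aromatic): 1 H each → 4
  2 × C (aromatic): no H
  2 × C: no H
  2 × O: no H
  1 × N: 2 H
  1 × O: 1 H
  Total hydrogens = 7.

7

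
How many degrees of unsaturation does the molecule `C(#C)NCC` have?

Molecular formula from the SMILES: C4H7N.
DoU = (2C + 2 + N − H − X)/2 = (2·4 + 2 + 1 − 7 − 0)/2 = 4/2 = 2.
(Structurally: 0 ring(s) + 2 π bond(s) = 2.)

2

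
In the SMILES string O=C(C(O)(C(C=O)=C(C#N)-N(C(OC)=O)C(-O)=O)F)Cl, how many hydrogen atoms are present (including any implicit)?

6

Hydrogens are implicit in SMILES; fill each atom to its normal valence:
  7 × C: no H
  5 × O: no H
  2 × N: no H
  2 × O: 1 H each → 2
  1 × C: 3 H
  1 × C: 1 H
  1 × Cl: no H
  1 × F: no H
  Total hydrogens = 6.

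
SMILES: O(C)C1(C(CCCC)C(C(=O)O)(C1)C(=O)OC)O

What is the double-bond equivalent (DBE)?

3

Molecular formula from the SMILES: C12H20O6.
DoU = (2C + 2 + N − H − X)/2 = (2·12 + 2 + 0 − 20 − 0)/2 = 6/2 = 3.
(Structurally: 1 ring(s) + 2 π bond(s) = 3.)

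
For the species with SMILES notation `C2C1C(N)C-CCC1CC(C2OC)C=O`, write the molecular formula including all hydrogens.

C12H21NO2

Heavy atoms from the SMILES: 12 C, 1 N, 2 O.
Implicit hydrogens by atom environment:
  6 × C: 1 H each → 6
  5 × C: 2 H each → 10
  2 × O: no H
  1 × C: 3 H
  1 × N: 2 H
  Total hydrogens = 21.
Molecular formula: C12H21NO2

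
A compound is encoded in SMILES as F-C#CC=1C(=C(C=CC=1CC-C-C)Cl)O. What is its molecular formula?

C12H12ClFO

Heavy atoms from the SMILES: 12 C, 1 Cl, 1 F, 1 O.
Implicit hydrogens by atom environment:
  4 × C (aromatic): no H
  3 × C: 2 H each → 6
  2 × C (aromatic): 1 H each → 2
  2 × C: no H
  1 × C: 3 H
  1 × Cl: no H
  1 × F: no H
  1 × O: 1 H
  Total hydrogens = 12.
Molecular formula: C12H12ClFO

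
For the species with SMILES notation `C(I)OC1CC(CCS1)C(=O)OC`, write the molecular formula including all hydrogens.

C8H13IO3S

Heavy atoms from the SMILES: 8 C, 1 I, 3 O, 1 S.
Implicit hydrogens by atom environment:
  4 × C: 2 H each → 8
  3 × O: no H
  2 × C: 1 H each → 2
  1 × C: 3 H
  1 × C: no H
  1 × I: no H
  1 × S: no H
  Total hydrogens = 13.
Molecular formula: C8H13IO3S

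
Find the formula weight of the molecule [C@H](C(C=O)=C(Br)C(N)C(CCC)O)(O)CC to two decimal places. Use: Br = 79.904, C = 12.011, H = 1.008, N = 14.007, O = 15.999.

Molecular formula: C11H20BrNO3.
M = 1×79.904 + 11×12.011 + 20×1.008 + 1×14.007 + 3×15.999 = 294.19 g/mol.

294.19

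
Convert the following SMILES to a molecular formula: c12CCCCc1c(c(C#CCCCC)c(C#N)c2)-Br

Heavy atoms from the SMILES: 1 Br, 17 C, 1 N.
Implicit hydrogens by atom environment:
  7 × C: 2 H each → 14
  5 × C (aromatic): no H
  3 × C: no H
  1 × Br: no H
  1 × C: 3 H
  1 × C (aromatic): 1 H
  1 × N: no H
  Total hydrogens = 18.
Molecular formula: C17H18BrN

C17H18BrN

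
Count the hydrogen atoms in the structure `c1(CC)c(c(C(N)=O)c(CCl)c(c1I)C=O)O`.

Hydrogens are implicit in SMILES; fill each atom to its normal valence:
  6 × C (aromatic): no H
  2 × C: 2 H each → 4
  2 × O: no H
  1 × C: 3 H
  1 × C: 1 H
  1 × C: no H
  1 × Cl: no H
  1 × I: no H
  1 × N: 2 H
  1 × O: 1 H
  Total hydrogens = 11.

11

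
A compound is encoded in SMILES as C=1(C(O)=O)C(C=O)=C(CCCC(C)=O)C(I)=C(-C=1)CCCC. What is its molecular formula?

Heavy atoms from the SMILES: 17 C, 1 I, 4 O.
Implicit hydrogens by atom environment:
  6 × C: 2 H each → 12
  5 × C (aromatic): no H
  3 × O: no H
  2 × C: 3 H each → 6
  2 × C: no H
  1 × C (aromatic): 1 H
  1 × C: 1 H
  1 × I: no H
  1 × O: 1 H
  Total hydrogens = 21.
Molecular formula: C17H21IO4

C17H21IO4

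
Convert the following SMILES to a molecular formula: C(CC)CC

C5H12

Heavy atoms from the SMILES: 5 C.
Implicit hydrogens by atom environment:
  3 × C: 2 H each → 6
  2 × C: 3 H each → 6
  Total hydrogens = 12.
Molecular formula: C5H12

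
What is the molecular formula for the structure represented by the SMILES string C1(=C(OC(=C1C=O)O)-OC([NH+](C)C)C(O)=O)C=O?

C10H12NO7+

Heavy atoms from the SMILES: 10 C, 1 N, 7 O.
Implicit hydrogens by atom environment:
  4 × C (aromatic): no H
  4 × O: no H
  3 × C: 1 H each → 3
  2 × C: 3 H each → 6
  2 × O: 1 H each → 2
  1 × C: no H
  1 × N (charge +1): 1 H
  1 × O (aromatic): no H
  Total hydrogens = 12.
Net charge +1.
Molecular formula: C10H12NO7+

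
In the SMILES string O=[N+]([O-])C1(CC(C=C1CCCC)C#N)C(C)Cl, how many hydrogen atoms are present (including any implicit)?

Hydrogens are implicit in SMILES; fill each atom to its normal valence:
  4 × C: 2 H each → 8
  3 × C: 1 H each → 3
  3 × C: no H
  2 × C: 3 H each → 6
  1 × Cl: no H
  1 × N (charge +1): no H
  1 × N: no H
  1 × O: no H
  1 × O (charge -1): no H
  Total hydrogens = 17.

17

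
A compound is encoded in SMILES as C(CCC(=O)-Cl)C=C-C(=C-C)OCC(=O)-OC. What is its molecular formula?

C12H17ClO4

Heavy atoms from the SMILES: 12 C, 1 Cl, 4 O.
Implicit hydrogens by atom environment:
  4 × C: 2 H each → 8
  4 × O: no H
  3 × C: 1 H each → 3
  3 × C: no H
  2 × C: 3 H each → 6
  1 × Cl: no H
  Total hydrogens = 17.
Molecular formula: C12H17ClO4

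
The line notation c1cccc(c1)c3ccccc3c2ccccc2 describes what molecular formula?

Heavy atoms from the SMILES: 18 C.
Implicit hydrogens by atom environment:
  14 × C (aromatic): 1 H each → 14
  4 × C (aromatic): no H
  Total hydrogens = 14.
Molecular formula: C18H14

C18H14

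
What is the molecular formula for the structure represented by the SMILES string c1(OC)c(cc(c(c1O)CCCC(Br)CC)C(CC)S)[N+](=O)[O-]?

Heavy atoms from the SMILES: 1 Br, 16 C, 1 N, 4 O, 1 S.
Implicit hydrogens by atom environment:
  5 × C: 2 H each → 10
  5 × C (aromatic): no H
  3 × C: 3 H each → 9
  2 × C: 1 H each → 2
  2 × O: no H
  1 × Br: no H
  1 × C (aromatic): 1 H
  1 × N (charge +1): no H
  1 × O: 1 H
  1 × O (charge -1): no H
  1 × S: 1 H
  Total hydrogens = 24.
Molecular formula: C16H24BrNO4S

C16H24BrNO4S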